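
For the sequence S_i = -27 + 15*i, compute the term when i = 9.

S_9 = -27 + 15*9 = -27 + 135 = 108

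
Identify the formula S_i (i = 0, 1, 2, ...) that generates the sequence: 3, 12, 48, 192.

Check ratios: 12 / 3 = 4.0
Common ratio r = 4.
First term a = 3.
Formula: S_i = 3 * 4^i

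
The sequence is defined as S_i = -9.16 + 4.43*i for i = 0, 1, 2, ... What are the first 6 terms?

This is an arithmetic sequence.
i=0: S_0 = -9.16 + 4.43*0 = -9.16
i=1: S_1 = -9.16 + 4.43*1 = -4.73
i=2: S_2 = -9.16 + 4.43*2 = -0.3
i=3: S_3 = -9.16 + 4.43*3 = 4.13
i=4: S_4 = -9.16 + 4.43*4 = 8.56
i=5: S_5 = -9.16 + 4.43*5 = 12.99
The first 6 terms are: [-9.16, -4.73, -0.3, 4.13, 8.56, 12.99]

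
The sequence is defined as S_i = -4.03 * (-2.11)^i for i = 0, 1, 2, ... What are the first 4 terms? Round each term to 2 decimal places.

This is a geometric sequence.
i=0: S_0 = -4.03 * (-2.11)^0 = -4.03
i=1: S_1 = -4.03 * (-2.11)^1 ≈ 8.5
i=2: S_2 = -4.03 * (-2.11)^2 ≈ -17.94
i=3: S_3 = -4.03 * (-2.11)^3 ≈ 37.86
The first 4 terms are: [-4.03, 8.5, -17.94, 37.86]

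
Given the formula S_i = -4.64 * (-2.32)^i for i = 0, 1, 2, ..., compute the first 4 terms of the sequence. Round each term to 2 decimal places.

This is a geometric sequence.
i=0: S_0 = -4.64 * (-2.32)^0 = -4.64
i=1: S_1 = -4.64 * (-2.32)^1 ≈ 10.76
i=2: S_2 = -4.64 * (-2.32)^2 ≈ -24.97
i=3: S_3 = -4.64 * (-2.32)^3 ≈ 57.94
The first 4 terms are: [-4.64, 10.76, -24.97, 57.94]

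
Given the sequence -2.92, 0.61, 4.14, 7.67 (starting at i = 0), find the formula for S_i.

Check differences: 0.61 - -2.92 = 3.53
4.14 - 0.61 = 3.53
Common difference d = 3.53.
First term a = -2.92.
Formula: S_i = -2.92 + 3.53*i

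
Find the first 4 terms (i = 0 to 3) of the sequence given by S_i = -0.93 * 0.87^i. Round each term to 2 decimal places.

This is a geometric sequence.
i=0: S_0 = -0.93 * 0.87^0 = -0.93
i=1: S_1 = -0.93 * 0.87^1 ≈ -0.81
i=2: S_2 = -0.93 * 0.87^2 ≈ -0.7
i=3: S_3 = -0.93 * 0.87^3 ≈ -0.61
The first 4 terms are: [-0.93, -0.81, -0.7, -0.61]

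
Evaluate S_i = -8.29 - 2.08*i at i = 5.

S_5 = -8.29 + -2.08*5 = -8.29 + -10.4 = -18.69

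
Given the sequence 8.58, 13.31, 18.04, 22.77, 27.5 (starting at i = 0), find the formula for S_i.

Check differences: 13.31 - 8.58 = 4.73
18.04 - 13.31 = 4.73
Common difference d = 4.73.
First term a = 8.58.
Formula: S_i = 8.58 + 4.73*i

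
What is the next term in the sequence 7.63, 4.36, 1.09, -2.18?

Differences: 4.36 - 7.63 = -3.27
This is an arithmetic sequence with common difference d = -3.27.
Next term = -2.18 + -3.27 = -5.45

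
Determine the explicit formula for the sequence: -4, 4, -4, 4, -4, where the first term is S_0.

Check ratios: 4 / -4 = -1.0
Common ratio r = -1.
First term a = -4.
Formula: S_i = -4 * (-1)^i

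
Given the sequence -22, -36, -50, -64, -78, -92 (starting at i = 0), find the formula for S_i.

Check differences: -36 - -22 = -14
-50 - -36 = -14
Common difference d = -14.
First term a = -22.
Formula: S_i = -22 - 14*i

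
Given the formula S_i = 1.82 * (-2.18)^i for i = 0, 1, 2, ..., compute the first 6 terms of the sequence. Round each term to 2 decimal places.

This is a geometric sequence.
i=0: S_0 = 1.82 * (-2.18)^0 = 1.82
i=1: S_1 = 1.82 * (-2.18)^1 ≈ -3.97
i=2: S_2 = 1.82 * (-2.18)^2 ≈ 8.65
i=3: S_3 = 1.82 * (-2.18)^3 ≈ -18.86
i=4: S_4 = 1.82 * (-2.18)^4 ≈ 41.11
i=5: S_5 = 1.82 * (-2.18)^5 ≈ -89.61
The first 6 terms are: [1.82, -3.97, 8.65, -18.86, 41.11, -89.61]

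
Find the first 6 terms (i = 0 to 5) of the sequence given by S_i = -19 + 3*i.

This is an arithmetic sequence.
i=0: S_0 = -19 + 3*0 = -19
i=1: S_1 = -19 + 3*1 = -16
i=2: S_2 = -19 + 3*2 = -13
i=3: S_3 = -19 + 3*3 = -10
i=4: S_4 = -19 + 3*4 = -7
i=5: S_5 = -19 + 3*5 = -4
The first 6 terms are: [-19, -16, -13, -10, -7, -4]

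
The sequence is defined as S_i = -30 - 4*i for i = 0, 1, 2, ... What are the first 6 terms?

This is an arithmetic sequence.
i=0: S_0 = -30 + -4*0 = -30
i=1: S_1 = -30 + -4*1 = -34
i=2: S_2 = -30 + -4*2 = -38
i=3: S_3 = -30 + -4*3 = -42
i=4: S_4 = -30 + -4*4 = -46
i=5: S_5 = -30 + -4*5 = -50
The first 6 terms are: [-30, -34, -38, -42, -46, -50]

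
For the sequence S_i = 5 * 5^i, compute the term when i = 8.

S_8 = 5 * 5^8 = 5 * 390625 = 1953125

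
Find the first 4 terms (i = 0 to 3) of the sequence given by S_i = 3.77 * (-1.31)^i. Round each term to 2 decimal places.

This is a geometric sequence.
i=0: S_0 = 3.77 * (-1.31)^0 = 3.77
i=1: S_1 = 3.77 * (-1.31)^1 ≈ -4.94
i=2: S_2 = 3.77 * (-1.31)^2 ≈ 6.47
i=3: S_3 = 3.77 * (-1.31)^3 ≈ -8.48
The first 4 terms are: [3.77, -4.94, 6.47, -8.48]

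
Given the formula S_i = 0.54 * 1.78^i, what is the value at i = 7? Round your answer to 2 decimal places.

S_7 = 0.54 * 1.78^7 ≈ 0.54 * 56.6161 ≈ 30.57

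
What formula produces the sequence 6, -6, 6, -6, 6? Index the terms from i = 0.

Check ratios: -6 / 6 = -1.0
Common ratio r = -1.
First term a = 6.
Formula: S_i = 6 * (-1)^i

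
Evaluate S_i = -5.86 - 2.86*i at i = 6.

S_6 = -5.86 + -2.86*6 = -5.86 + -17.16 = -23.02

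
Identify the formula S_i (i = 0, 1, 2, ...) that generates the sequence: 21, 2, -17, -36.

Check differences: 2 - 21 = -19
-17 - 2 = -19
Common difference d = -19.
First term a = 21.
Formula: S_i = 21 - 19*i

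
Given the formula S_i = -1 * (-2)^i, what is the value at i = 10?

S_10 = -1 * (-2)^10 = -1 * 1024 = -1024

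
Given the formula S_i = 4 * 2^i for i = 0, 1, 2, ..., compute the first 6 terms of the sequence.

This is a geometric sequence.
i=0: S_0 = 4 * 2^0 = 4
i=1: S_1 = 4 * 2^1 = 8
i=2: S_2 = 4 * 2^2 = 16
i=3: S_3 = 4 * 2^3 = 32
i=4: S_4 = 4 * 2^4 = 64
i=5: S_5 = 4 * 2^5 = 128
The first 6 terms are: [4, 8, 16, 32, 64, 128]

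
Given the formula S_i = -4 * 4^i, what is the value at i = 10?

S_10 = -4 * 4^10 = -4 * 1048576 = -4194304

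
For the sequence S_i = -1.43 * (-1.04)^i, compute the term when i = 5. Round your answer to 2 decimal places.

S_5 = -1.43 * (-1.04)^5 ≈ -1.43 * -1.2167 ≈ 1.74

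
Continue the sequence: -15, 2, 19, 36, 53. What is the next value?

Differences: 2 - -15 = 17
This is an arithmetic sequence with common difference d = 17.
Next term = 53 + 17 = 70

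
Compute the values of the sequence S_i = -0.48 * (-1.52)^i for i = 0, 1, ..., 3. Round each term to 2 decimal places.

This is a geometric sequence.
i=0: S_0 = -0.48 * (-1.52)^0 = -0.48
i=1: S_1 = -0.48 * (-1.52)^1 ≈ 0.73
i=2: S_2 = -0.48 * (-1.52)^2 ≈ -1.11
i=3: S_3 = -0.48 * (-1.52)^3 ≈ 1.69
The first 4 terms are: [-0.48, 0.73, -1.11, 1.69]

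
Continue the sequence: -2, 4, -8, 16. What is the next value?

Ratios: 4 / -2 = -2.0
This is a geometric sequence with common ratio r = -2.
Next term = 16 * -2 = -32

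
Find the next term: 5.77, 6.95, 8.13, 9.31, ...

Differences: 6.95 - 5.77 = 1.18
This is an arithmetic sequence with common difference d = 1.18.
Next term = 9.31 + 1.18 = 10.49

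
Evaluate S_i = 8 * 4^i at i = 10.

S_10 = 8 * 4^10 = 8 * 1048576 = 8388608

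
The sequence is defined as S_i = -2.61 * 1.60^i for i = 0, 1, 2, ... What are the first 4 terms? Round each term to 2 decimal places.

This is a geometric sequence.
i=0: S_0 = -2.61 * 1.6^0 = -2.61
i=1: S_1 = -2.61 * 1.6^1 ≈ -4.18
i=2: S_2 = -2.61 * 1.6^2 ≈ -6.68
i=3: S_3 = -2.61 * 1.6^3 ≈ -10.69
The first 4 terms are: [-2.61, -4.18, -6.68, -10.69]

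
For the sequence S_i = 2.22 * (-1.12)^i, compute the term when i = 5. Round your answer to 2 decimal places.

S_5 = 2.22 * (-1.12)^5 ≈ 2.22 * -1.7623 ≈ -3.91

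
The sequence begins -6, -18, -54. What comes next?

Ratios: -18 / -6 = 3.0
This is a geometric sequence with common ratio r = 3.
Next term = -54 * 3 = -162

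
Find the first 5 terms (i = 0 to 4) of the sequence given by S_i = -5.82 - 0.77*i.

This is an arithmetic sequence.
i=0: S_0 = -5.82 + -0.77*0 = -5.82
i=1: S_1 = -5.82 + -0.77*1 = -6.59
i=2: S_2 = -5.82 + -0.77*2 = -7.36
i=3: S_3 = -5.82 + -0.77*3 = -8.13
i=4: S_4 = -5.82 + -0.77*4 = -8.9
The first 5 terms are: [-5.82, -6.59, -7.36, -8.13, -8.9]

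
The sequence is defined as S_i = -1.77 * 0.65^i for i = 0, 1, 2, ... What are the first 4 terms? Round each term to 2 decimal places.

This is a geometric sequence.
i=0: S_0 = -1.77 * 0.65^0 = -1.77
i=1: S_1 = -1.77 * 0.65^1 ≈ -1.15
i=2: S_2 = -1.77 * 0.65^2 ≈ -0.75
i=3: S_3 = -1.77 * 0.65^3 ≈ -0.49
The first 4 terms are: [-1.77, -1.15, -0.75, -0.49]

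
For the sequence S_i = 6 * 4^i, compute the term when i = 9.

S_9 = 6 * 4^9 = 6 * 262144 = 1572864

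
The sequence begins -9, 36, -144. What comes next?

Ratios: 36 / -9 = -4.0
This is a geometric sequence with common ratio r = -4.
Next term = -144 * -4 = 576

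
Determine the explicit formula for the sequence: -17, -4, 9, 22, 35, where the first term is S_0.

Check differences: -4 - -17 = 13
9 - -4 = 13
Common difference d = 13.
First term a = -17.
Formula: S_i = -17 + 13*i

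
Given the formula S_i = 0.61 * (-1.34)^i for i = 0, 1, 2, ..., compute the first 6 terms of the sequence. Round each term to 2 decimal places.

This is a geometric sequence.
i=0: S_0 = 0.61 * (-1.34)^0 = 0.61
i=1: S_1 = 0.61 * (-1.34)^1 ≈ -0.82
i=2: S_2 = 0.61 * (-1.34)^2 ≈ 1.1
i=3: S_3 = 0.61 * (-1.34)^3 ≈ -1.47
i=4: S_4 = 0.61 * (-1.34)^4 ≈ 1.97
i=5: S_5 = 0.61 * (-1.34)^5 ≈ -2.64
The first 6 terms are: [0.61, -0.82, 1.1, -1.47, 1.97, -2.64]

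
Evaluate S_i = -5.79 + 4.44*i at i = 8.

S_8 = -5.79 + 4.44*8 = -5.79 + 35.52 = 29.73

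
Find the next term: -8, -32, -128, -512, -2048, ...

Ratios: -32 / -8 = 4.0
This is a geometric sequence with common ratio r = 4.
Next term = -2048 * 4 = -8192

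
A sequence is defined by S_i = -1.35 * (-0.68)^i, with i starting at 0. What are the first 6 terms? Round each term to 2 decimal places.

This is a geometric sequence.
i=0: S_0 = -1.35 * (-0.68)^0 = -1.35
i=1: S_1 = -1.35 * (-0.68)^1 ≈ 0.92
i=2: S_2 = -1.35 * (-0.68)^2 ≈ -0.62
i=3: S_3 = -1.35 * (-0.68)^3 ≈ 0.42
i=4: S_4 = -1.35 * (-0.68)^4 ≈ -0.29
i=5: S_5 = -1.35 * (-0.68)^5 ≈ 0.2
The first 6 terms are: [-1.35, 0.92, -0.62, 0.42, -0.29, 0.2]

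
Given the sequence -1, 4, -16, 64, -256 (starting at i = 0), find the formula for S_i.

Check ratios: 4 / -1 = -4.0
Common ratio r = -4.
First term a = -1.
Formula: S_i = -1 * (-4)^i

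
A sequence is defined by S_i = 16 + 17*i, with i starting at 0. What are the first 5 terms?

This is an arithmetic sequence.
i=0: S_0 = 16 + 17*0 = 16
i=1: S_1 = 16 + 17*1 = 33
i=2: S_2 = 16 + 17*2 = 50
i=3: S_3 = 16 + 17*3 = 67
i=4: S_4 = 16 + 17*4 = 84
The first 5 terms are: [16, 33, 50, 67, 84]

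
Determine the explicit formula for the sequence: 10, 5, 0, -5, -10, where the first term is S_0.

Check differences: 5 - 10 = -5
0 - 5 = -5
Common difference d = -5.
First term a = 10.
Formula: S_i = 10 - 5*i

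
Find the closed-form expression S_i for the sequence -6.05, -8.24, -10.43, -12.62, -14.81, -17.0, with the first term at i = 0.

Check differences: -8.24 - -6.05 = -2.19
-10.43 - -8.24 = -2.19
Common difference d = -2.19.
First term a = -6.05.
Formula: S_i = -6.05 - 2.19*i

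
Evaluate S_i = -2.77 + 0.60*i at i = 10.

S_10 = -2.77 + 0.6*10 = -2.77 + 6.0 = 3.23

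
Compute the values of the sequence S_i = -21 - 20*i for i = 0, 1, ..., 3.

This is an arithmetic sequence.
i=0: S_0 = -21 + -20*0 = -21
i=1: S_1 = -21 + -20*1 = -41
i=2: S_2 = -21 + -20*2 = -61
i=3: S_3 = -21 + -20*3 = -81
The first 4 terms are: [-21, -41, -61, -81]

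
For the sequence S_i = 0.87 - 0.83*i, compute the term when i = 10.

S_10 = 0.87 + -0.83*10 = 0.87 + -8.3 = -7.43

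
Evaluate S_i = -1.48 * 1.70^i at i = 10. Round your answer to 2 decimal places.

S_10 = -1.48 * 1.7^10 ≈ -1.48 * 201.5994 ≈ -298.37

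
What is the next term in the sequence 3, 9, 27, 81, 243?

Ratios: 9 / 3 = 3.0
This is a geometric sequence with common ratio r = 3.
Next term = 243 * 3 = 729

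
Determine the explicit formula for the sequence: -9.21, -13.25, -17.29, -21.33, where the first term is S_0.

Check differences: -13.25 - -9.21 = -4.04
-17.29 - -13.25 = -4.04
Common difference d = -4.04.
First term a = -9.21.
Formula: S_i = -9.21 - 4.04*i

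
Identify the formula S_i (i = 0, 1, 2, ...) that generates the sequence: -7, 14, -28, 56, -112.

Check ratios: 14 / -7 = -2.0
Common ratio r = -2.
First term a = -7.
Formula: S_i = -7 * (-2)^i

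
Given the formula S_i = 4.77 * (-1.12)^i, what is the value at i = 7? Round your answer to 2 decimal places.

S_7 = 4.77 * (-1.12)^7 ≈ 4.77 * -2.21068 ≈ -10.54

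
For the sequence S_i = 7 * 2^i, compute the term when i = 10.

S_10 = 7 * 2^10 = 7 * 1024 = 7168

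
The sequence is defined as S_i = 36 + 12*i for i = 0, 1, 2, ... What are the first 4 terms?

This is an arithmetic sequence.
i=0: S_0 = 36 + 12*0 = 36
i=1: S_1 = 36 + 12*1 = 48
i=2: S_2 = 36 + 12*2 = 60
i=3: S_3 = 36 + 12*3 = 72
The first 4 terms are: [36, 48, 60, 72]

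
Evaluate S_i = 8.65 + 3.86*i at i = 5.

S_5 = 8.65 + 3.86*5 = 8.65 + 19.3 = 27.95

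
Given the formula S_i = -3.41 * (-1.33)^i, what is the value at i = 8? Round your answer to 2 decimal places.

S_8 = -3.41 * (-1.33)^8 ≈ -3.41 * 9.7907 ≈ -33.39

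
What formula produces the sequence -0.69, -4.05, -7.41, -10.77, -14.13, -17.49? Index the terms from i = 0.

Check differences: -4.05 - -0.69 = -3.36
-7.41 - -4.05 = -3.36
Common difference d = -3.36.
First term a = -0.69.
Formula: S_i = -0.69 - 3.36*i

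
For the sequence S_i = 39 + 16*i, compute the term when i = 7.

S_7 = 39 + 16*7 = 39 + 112 = 151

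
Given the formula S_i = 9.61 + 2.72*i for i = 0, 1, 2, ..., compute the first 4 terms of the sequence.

This is an arithmetic sequence.
i=0: S_0 = 9.61 + 2.72*0 = 9.61
i=1: S_1 = 9.61 + 2.72*1 = 12.33
i=2: S_2 = 9.61 + 2.72*2 = 15.05
i=3: S_3 = 9.61 + 2.72*3 = 17.77
The first 4 terms are: [9.61, 12.33, 15.05, 17.77]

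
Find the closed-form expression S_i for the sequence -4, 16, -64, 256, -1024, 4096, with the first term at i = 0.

Check ratios: 16 / -4 = -4.0
Common ratio r = -4.
First term a = -4.
Formula: S_i = -4 * (-4)^i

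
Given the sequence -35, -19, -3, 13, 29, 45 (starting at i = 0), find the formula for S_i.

Check differences: -19 - -35 = 16
-3 - -19 = 16
Common difference d = 16.
First term a = -35.
Formula: S_i = -35 + 16*i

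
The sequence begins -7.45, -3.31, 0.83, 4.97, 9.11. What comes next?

Differences: -3.31 - -7.45 = 4.14
This is an arithmetic sequence with common difference d = 4.14.
Next term = 9.11 + 4.14 = 13.25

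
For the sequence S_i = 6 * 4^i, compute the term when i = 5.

S_5 = 6 * 4^5 = 6 * 1024 = 6144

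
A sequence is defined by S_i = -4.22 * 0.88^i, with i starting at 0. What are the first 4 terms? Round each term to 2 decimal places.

This is a geometric sequence.
i=0: S_0 = -4.22 * 0.88^0 = -4.22
i=1: S_1 = -4.22 * 0.88^1 ≈ -3.71
i=2: S_2 = -4.22 * 0.88^2 ≈ -3.27
i=3: S_3 = -4.22 * 0.88^3 ≈ -2.88
The first 4 terms are: [-4.22, -3.71, -3.27, -2.88]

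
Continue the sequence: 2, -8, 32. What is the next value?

Ratios: -8 / 2 = -4.0
This is a geometric sequence with common ratio r = -4.
Next term = 32 * -4 = -128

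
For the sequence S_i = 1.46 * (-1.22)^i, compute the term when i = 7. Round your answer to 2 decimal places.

S_7 = 1.46 * (-1.22)^7 ≈ 1.46 * -4.0227 ≈ -5.87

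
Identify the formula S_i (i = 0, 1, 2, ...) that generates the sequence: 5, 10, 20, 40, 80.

Check ratios: 10 / 5 = 2.0
Common ratio r = 2.
First term a = 5.
Formula: S_i = 5 * 2^i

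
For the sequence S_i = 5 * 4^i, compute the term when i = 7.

S_7 = 5 * 4^7 = 5 * 16384 = 81920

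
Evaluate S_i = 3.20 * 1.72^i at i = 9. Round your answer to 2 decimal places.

S_9 = 3.2 * 1.72^9 ≈ 3.2 * 131.7516 ≈ 421.61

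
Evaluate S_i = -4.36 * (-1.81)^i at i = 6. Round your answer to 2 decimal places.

S_6 = -4.36 * (-1.81)^6 ≈ -4.36 * 35.1618 ≈ -153.31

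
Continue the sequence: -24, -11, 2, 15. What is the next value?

Differences: -11 - -24 = 13
This is an arithmetic sequence with common difference d = 13.
Next term = 15 + 13 = 28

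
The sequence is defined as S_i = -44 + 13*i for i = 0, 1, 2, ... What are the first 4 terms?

This is an arithmetic sequence.
i=0: S_0 = -44 + 13*0 = -44
i=1: S_1 = -44 + 13*1 = -31
i=2: S_2 = -44 + 13*2 = -18
i=3: S_3 = -44 + 13*3 = -5
The first 4 terms are: [-44, -31, -18, -5]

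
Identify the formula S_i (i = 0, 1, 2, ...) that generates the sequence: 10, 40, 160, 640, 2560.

Check ratios: 40 / 10 = 4.0
Common ratio r = 4.
First term a = 10.
Formula: S_i = 10 * 4^i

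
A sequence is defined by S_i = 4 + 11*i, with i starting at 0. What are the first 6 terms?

This is an arithmetic sequence.
i=0: S_0 = 4 + 11*0 = 4
i=1: S_1 = 4 + 11*1 = 15
i=2: S_2 = 4 + 11*2 = 26
i=3: S_3 = 4 + 11*3 = 37
i=4: S_4 = 4 + 11*4 = 48
i=5: S_5 = 4 + 11*5 = 59
The first 6 terms are: [4, 15, 26, 37, 48, 59]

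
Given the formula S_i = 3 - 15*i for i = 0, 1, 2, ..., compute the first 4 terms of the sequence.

This is an arithmetic sequence.
i=0: S_0 = 3 + -15*0 = 3
i=1: S_1 = 3 + -15*1 = -12
i=2: S_2 = 3 + -15*2 = -27
i=3: S_3 = 3 + -15*3 = -42
The first 4 terms are: [3, -12, -27, -42]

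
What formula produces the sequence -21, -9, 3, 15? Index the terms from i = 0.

Check differences: -9 - -21 = 12
3 - -9 = 12
Common difference d = 12.
First term a = -21.
Formula: S_i = -21 + 12*i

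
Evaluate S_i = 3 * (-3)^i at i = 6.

S_6 = 3 * (-3)^6 = 3 * 729 = 2187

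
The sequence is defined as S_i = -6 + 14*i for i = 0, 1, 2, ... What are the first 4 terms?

This is an arithmetic sequence.
i=0: S_0 = -6 + 14*0 = -6
i=1: S_1 = -6 + 14*1 = 8
i=2: S_2 = -6 + 14*2 = 22
i=3: S_3 = -6 + 14*3 = 36
The first 4 terms are: [-6, 8, 22, 36]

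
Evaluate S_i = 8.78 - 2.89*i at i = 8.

S_8 = 8.78 + -2.89*8 = 8.78 + -23.12 = -14.34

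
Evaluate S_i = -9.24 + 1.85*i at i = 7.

S_7 = -9.24 + 1.85*7 = -9.24 + 12.95 = 3.71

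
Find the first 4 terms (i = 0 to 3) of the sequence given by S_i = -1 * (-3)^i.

This is a geometric sequence.
i=0: S_0 = -1 * (-3)^0 = -1
i=1: S_1 = -1 * (-3)^1 = 3
i=2: S_2 = -1 * (-3)^2 = -9
i=3: S_3 = -1 * (-3)^3 = 27
The first 4 terms are: [-1, 3, -9, 27]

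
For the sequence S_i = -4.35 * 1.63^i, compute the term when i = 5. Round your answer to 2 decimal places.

S_5 = -4.35 * 1.63^5 ≈ -4.35 * 11.5064 ≈ -50.05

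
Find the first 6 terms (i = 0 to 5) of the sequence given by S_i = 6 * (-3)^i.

This is a geometric sequence.
i=0: S_0 = 6 * (-3)^0 = 6
i=1: S_1 = 6 * (-3)^1 = -18
i=2: S_2 = 6 * (-3)^2 = 54
i=3: S_3 = 6 * (-3)^3 = -162
i=4: S_4 = 6 * (-3)^4 = 486
i=5: S_5 = 6 * (-3)^5 = -1458
The first 6 terms are: [6, -18, 54, -162, 486, -1458]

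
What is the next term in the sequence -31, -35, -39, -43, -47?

Differences: -35 - -31 = -4
This is an arithmetic sequence with common difference d = -4.
Next term = -47 + -4 = -51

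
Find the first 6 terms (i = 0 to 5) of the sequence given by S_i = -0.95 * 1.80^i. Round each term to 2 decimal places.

This is a geometric sequence.
i=0: S_0 = -0.95 * 1.8^0 = -0.95
i=1: S_1 = -0.95 * 1.8^1 = -1.71
i=2: S_2 = -0.95 * 1.8^2 ≈ -3.08
i=3: S_3 = -0.95 * 1.8^3 ≈ -5.54
i=4: S_4 = -0.95 * 1.8^4 ≈ -9.97
i=5: S_5 = -0.95 * 1.8^5 ≈ -17.95
The first 6 terms are: [-0.95, -1.71, -3.08, -5.54, -9.97, -17.95]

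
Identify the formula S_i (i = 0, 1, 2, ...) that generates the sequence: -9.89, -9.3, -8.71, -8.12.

Check differences: -9.3 - -9.89 = 0.59
-8.71 - -9.3 = 0.59
Common difference d = 0.59.
First term a = -9.89.
Formula: S_i = -9.89 + 0.59*i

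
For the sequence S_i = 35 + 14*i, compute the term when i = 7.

S_7 = 35 + 14*7 = 35 + 98 = 133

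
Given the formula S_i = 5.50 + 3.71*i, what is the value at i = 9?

S_9 = 5.5 + 3.71*9 = 5.5 + 33.39 = 38.89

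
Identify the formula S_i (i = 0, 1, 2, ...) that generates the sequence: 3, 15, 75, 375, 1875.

Check ratios: 15 / 3 = 5.0
Common ratio r = 5.
First term a = 3.
Formula: S_i = 3 * 5^i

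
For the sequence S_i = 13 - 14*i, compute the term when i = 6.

S_6 = 13 + -14*6 = 13 + -84 = -71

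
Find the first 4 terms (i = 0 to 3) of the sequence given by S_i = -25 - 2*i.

This is an arithmetic sequence.
i=0: S_0 = -25 + -2*0 = -25
i=1: S_1 = -25 + -2*1 = -27
i=2: S_2 = -25 + -2*2 = -29
i=3: S_3 = -25 + -2*3 = -31
The first 4 terms are: [-25, -27, -29, -31]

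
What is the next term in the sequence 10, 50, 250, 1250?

Ratios: 50 / 10 = 5.0
This is a geometric sequence with common ratio r = 5.
Next term = 1250 * 5 = 6250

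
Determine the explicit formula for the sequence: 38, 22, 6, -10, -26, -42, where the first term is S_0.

Check differences: 22 - 38 = -16
6 - 22 = -16
Common difference d = -16.
First term a = 38.
Formula: S_i = 38 - 16*i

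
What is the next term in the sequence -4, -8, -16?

Ratios: -8 / -4 = 2.0
This is a geometric sequence with common ratio r = 2.
Next term = -16 * 2 = -32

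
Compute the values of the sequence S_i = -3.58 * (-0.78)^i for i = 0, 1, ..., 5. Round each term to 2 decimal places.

This is a geometric sequence.
i=0: S_0 = -3.58 * (-0.78)^0 = -3.58
i=1: S_1 = -3.58 * (-0.78)^1 ≈ 2.79
i=2: S_2 = -3.58 * (-0.78)^2 ≈ -2.18
i=3: S_3 = -3.58 * (-0.78)^3 ≈ 1.7
i=4: S_4 = -3.58 * (-0.78)^4 ≈ -1.33
i=5: S_5 = -3.58 * (-0.78)^5 ≈ 1.03
The first 6 terms are: [-3.58, 2.79, -2.18, 1.7, -1.33, 1.03]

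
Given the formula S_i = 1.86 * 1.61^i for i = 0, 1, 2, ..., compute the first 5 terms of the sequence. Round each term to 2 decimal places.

This is a geometric sequence.
i=0: S_0 = 1.86 * 1.61^0 = 1.86
i=1: S_1 = 1.86 * 1.61^1 ≈ 2.99
i=2: S_2 = 1.86 * 1.61^2 ≈ 4.82
i=3: S_3 = 1.86 * 1.61^3 ≈ 7.76
i=4: S_4 = 1.86 * 1.61^4 ≈ 12.5
The first 5 terms are: [1.86, 2.99, 4.82, 7.76, 12.5]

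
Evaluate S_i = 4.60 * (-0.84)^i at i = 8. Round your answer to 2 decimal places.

S_8 = 4.6 * (-0.84)^8 ≈ 4.6 * 0.2479 ≈ 1.14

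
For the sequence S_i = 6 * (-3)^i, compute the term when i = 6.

S_6 = 6 * (-3)^6 = 6 * 729 = 4374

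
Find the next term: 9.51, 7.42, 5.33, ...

Differences: 7.42 - 9.51 = -2.09
This is an arithmetic sequence with common difference d = -2.09.
Next term = 5.33 + -2.09 = 3.24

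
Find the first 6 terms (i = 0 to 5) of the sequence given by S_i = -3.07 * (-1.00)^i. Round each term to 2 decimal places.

This is a geometric sequence.
i=0: S_0 = -3.07 * (-1.0)^0 = -3.07
i=1: S_1 = -3.07 * (-1.0)^1 = 3.07
i=2: S_2 = -3.07 * (-1.0)^2 = -3.07
i=3: S_3 = -3.07 * (-1.0)^3 = 3.07
i=4: S_4 = -3.07 * (-1.0)^4 = -3.07
i=5: S_5 = -3.07 * (-1.0)^5 = 3.07
The first 6 terms are: [-3.07, 3.07, -3.07, 3.07, -3.07, 3.07]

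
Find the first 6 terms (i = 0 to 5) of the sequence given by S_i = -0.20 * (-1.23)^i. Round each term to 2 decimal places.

This is a geometric sequence.
i=0: S_0 = -0.2 * (-1.23)^0 = -0.2
i=1: S_1 = -0.2 * (-1.23)^1 ≈ 0.25
i=2: S_2 = -0.2 * (-1.23)^2 ≈ -0.3
i=3: S_3 = -0.2 * (-1.23)^3 ≈ 0.37
i=4: S_4 = -0.2 * (-1.23)^4 ≈ -0.46
i=5: S_5 = -0.2 * (-1.23)^5 ≈ 0.56
The first 6 terms are: [-0.2, 0.25, -0.3, 0.37, -0.46, 0.56]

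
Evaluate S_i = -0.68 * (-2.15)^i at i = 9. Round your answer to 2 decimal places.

S_9 = -0.68 * (-2.15)^9 ≈ -0.68 * -981.6262 ≈ 667.51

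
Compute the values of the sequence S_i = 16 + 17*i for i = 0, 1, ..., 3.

This is an arithmetic sequence.
i=0: S_0 = 16 + 17*0 = 16
i=1: S_1 = 16 + 17*1 = 33
i=2: S_2 = 16 + 17*2 = 50
i=3: S_3 = 16 + 17*3 = 67
The first 4 terms are: [16, 33, 50, 67]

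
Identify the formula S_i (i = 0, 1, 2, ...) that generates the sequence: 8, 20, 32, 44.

Check differences: 20 - 8 = 12
32 - 20 = 12
Common difference d = 12.
First term a = 8.
Formula: S_i = 8 + 12*i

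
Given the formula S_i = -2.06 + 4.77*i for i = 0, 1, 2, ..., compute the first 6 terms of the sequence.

This is an arithmetic sequence.
i=0: S_0 = -2.06 + 4.77*0 = -2.06
i=1: S_1 = -2.06 + 4.77*1 = 2.71
i=2: S_2 = -2.06 + 4.77*2 = 7.48
i=3: S_3 = -2.06 + 4.77*3 = 12.25
i=4: S_4 = -2.06 + 4.77*4 = 17.02
i=5: S_5 = -2.06 + 4.77*5 = 21.79
The first 6 terms are: [-2.06, 2.71, 7.48, 12.25, 17.02, 21.79]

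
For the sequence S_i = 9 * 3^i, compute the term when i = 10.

S_10 = 9 * 3^10 = 9 * 59049 = 531441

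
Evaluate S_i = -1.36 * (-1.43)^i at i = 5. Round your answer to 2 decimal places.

S_5 = -1.36 * (-1.43)^5 ≈ -1.36 * -5.9797 ≈ 8.13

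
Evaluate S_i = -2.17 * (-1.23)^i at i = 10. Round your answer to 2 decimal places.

S_10 = -2.17 * (-1.23)^10 ≈ -2.17 * 7.9259 ≈ -17.2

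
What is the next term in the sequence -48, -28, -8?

Differences: -28 - -48 = 20
This is an arithmetic sequence with common difference d = 20.
Next term = -8 + 20 = 12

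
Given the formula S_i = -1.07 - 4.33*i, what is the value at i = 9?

S_9 = -1.07 + -4.33*9 = -1.07 + -38.97 = -40.04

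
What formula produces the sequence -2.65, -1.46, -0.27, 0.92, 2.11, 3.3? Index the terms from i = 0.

Check differences: -1.46 - -2.65 = 1.19
-0.27 - -1.46 = 1.19
Common difference d = 1.19.
First term a = -2.65.
Formula: S_i = -2.65 + 1.19*i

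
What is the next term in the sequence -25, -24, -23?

Differences: -24 - -25 = 1
This is an arithmetic sequence with common difference d = 1.
Next term = -23 + 1 = -22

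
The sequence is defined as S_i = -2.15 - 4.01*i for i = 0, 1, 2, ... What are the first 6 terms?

This is an arithmetic sequence.
i=0: S_0 = -2.15 + -4.01*0 = -2.15
i=1: S_1 = -2.15 + -4.01*1 = -6.16
i=2: S_2 = -2.15 + -4.01*2 = -10.17
i=3: S_3 = -2.15 + -4.01*3 = -14.18
i=4: S_4 = -2.15 + -4.01*4 = -18.19
i=5: S_5 = -2.15 + -4.01*5 = -22.2
The first 6 terms are: [-2.15, -6.16, -10.17, -14.18, -18.19, -22.2]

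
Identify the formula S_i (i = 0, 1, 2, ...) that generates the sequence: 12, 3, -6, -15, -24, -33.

Check differences: 3 - 12 = -9
-6 - 3 = -9
Common difference d = -9.
First term a = 12.
Formula: S_i = 12 - 9*i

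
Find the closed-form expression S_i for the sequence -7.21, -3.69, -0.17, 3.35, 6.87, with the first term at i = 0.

Check differences: -3.69 - -7.21 = 3.52
-0.17 - -3.69 = 3.52
Common difference d = 3.52.
First term a = -7.21.
Formula: S_i = -7.21 + 3.52*i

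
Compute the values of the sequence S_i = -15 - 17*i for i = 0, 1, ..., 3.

This is an arithmetic sequence.
i=0: S_0 = -15 + -17*0 = -15
i=1: S_1 = -15 + -17*1 = -32
i=2: S_2 = -15 + -17*2 = -49
i=3: S_3 = -15 + -17*3 = -66
The first 4 terms are: [-15, -32, -49, -66]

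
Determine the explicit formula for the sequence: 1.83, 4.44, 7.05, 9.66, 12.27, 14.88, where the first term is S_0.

Check differences: 4.44 - 1.83 = 2.61
7.05 - 4.44 = 2.61
Common difference d = 2.61.
First term a = 1.83.
Formula: S_i = 1.83 + 2.61*i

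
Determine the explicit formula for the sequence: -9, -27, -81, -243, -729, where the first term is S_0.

Check ratios: -27 / -9 = 3.0
Common ratio r = 3.
First term a = -9.
Formula: S_i = -9 * 3^i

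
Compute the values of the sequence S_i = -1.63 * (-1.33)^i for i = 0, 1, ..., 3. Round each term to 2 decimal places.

This is a geometric sequence.
i=0: S_0 = -1.63 * (-1.33)^0 = -1.63
i=1: S_1 = -1.63 * (-1.33)^1 ≈ 2.17
i=2: S_2 = -1.63 * (-1.33)^2 ≈ -2.88
i=3: S_3 = -1.63 * (-1.33)^3 ≈ 3.83
The first 4 terms are: [-1.63, 2.17, -2.88, 3.83]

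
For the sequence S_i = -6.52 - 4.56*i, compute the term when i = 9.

S_9 = -6.52 + -4.56*9 = -6.52 + -41.04 = -47.56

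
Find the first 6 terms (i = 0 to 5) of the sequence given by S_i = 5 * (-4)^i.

This is a geometric sequence.
i=0: S_0 = 5 * (-4)^0 = 5
i=1: S_1 = 5 * (-4)^1 = -20
i=2: S_2 = 5 * (-4)^2 = 80
i=3: S_3 = 5 * (-4)^3 = -320
i=4: S_4 = 5 * (-4)^4 = 1280
i=5: S_5 = 5 * (-4)^5 = -5120
The first 6 terms are: [5, -20, 80, -320, 1280, -5120]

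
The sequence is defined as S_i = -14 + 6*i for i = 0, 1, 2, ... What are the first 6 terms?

This is an arithmetic sequence.
i=0: S_0 = -14 + 6*0 = -14
i=1: S_1 = -14 + 6*1 = -8
i=2: S_2 = -14 + 6*2 = -2
i=3: S_3 = -14 + 6*3 = 4
i=4: S_4 = -14 + 6*4 = 10
i=5: S_5 = -14 + 6*5 = 16
The first 6 terms are: [-14, -8, -2, 4, 10, 16]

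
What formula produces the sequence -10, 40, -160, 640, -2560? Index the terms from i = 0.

Check ratios: 40 / -10 = -4.0
Common ratio r = -4.
First term a = -10.
Formula: S_i = -10 * (-4)^i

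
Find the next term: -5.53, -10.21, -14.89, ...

Differences: -10.21 - -5.53 = -4.68
This is an arithmetic sequence with common difference d = -4.68.
Next term = -14.89 + -4.68 = -19.57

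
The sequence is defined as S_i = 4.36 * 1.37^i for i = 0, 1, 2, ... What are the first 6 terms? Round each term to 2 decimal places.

This is a geometric sequence.
i=0: S_0 = 4.36 * 1.37^0 = 4.36
i=1: S_1 = 4.36 * 1.37^1 ≈ 5.97
i=2: S_2 = 4.36 * 1.37^2 ≈ 8.18
i=3: S_3 = 4.36 * 1.37^3 ≈ 11.21
i=4: S_4 = 4.36 * 1.37^4 ≈ 15.36
i=5: S_5 = 4.36 * 1.37^5 ≈ 21.04
The first 6 terms are: [4.36, 5.97, 8.18, 11.21, 15.36, 21.04]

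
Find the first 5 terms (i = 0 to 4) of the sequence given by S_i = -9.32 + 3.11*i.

This is an arithmetic sequence.
i=0: S_0 = -9.32 + 3.11*0 = -9.32
i=1: S_1 = -9.32 + 3.11*1 = -6.21
i=2: S_2 = -9.32 + 3.11*2 = -3.1
i=3: S_3 = -9.32 + 3.11*3 = 0.01
i=4: S_4 = -9.32 + 3.11*4 = 3.12
The first 5 terms are: [-9.32, -6.21, -3.1, 0.01, 3.12]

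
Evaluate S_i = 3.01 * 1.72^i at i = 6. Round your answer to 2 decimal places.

S_6 = 3.01 * 1.72^6 ≈ 3.01 * 25.8923 ≈ 77.94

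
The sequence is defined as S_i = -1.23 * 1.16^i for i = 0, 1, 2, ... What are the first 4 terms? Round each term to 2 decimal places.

This is a geometric sequence.
i=0: S_0 = -1.23 * 1.16^0 = -1.23
i=1: S_1 = -1.23 * 1.16^1 ≈ -1.43
i=2: S_2 = -1.23 * 1.16^2 ≈ -1.66
i=3: S_3 = -1.23 * 1.16^3 ≈ -1.92
The first 4 terms are: [-1.23, -1.43, -1.66, -1.92]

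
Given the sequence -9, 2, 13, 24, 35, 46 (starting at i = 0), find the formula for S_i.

Check differences: 2 - -9 = 11
13 - 2 = 11
Common difference d = 11.
First term a = -9.
Formula: S_i = -9 + 11*i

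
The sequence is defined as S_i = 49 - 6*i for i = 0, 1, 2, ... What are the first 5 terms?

This is an arithmetic sequence.
i=0: S_0 = 49 + -6*0 = 49
i=1: S_1 = 49 + -6*1 = 43
i=2: S_2 = 49 + -6*2 = 37
i=3: S_3 = 49 + -6*3 = 31
i=4: S_4 = 49 + -6*4 = 25
The first 5 terms are: [49, 43, 37, 31, 25]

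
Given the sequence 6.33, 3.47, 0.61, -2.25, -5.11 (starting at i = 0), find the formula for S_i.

Check differences: 3.47 - 6.33 = -2.86
0.61 - 3.47 = -2.86
Common difference d = -2.86.
First term a = 6.33.
Formula: S_i = 6.33 - 2.86*i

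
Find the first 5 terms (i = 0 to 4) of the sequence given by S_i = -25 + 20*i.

This is an arithmetic sequence.
i=0: S_0 = -25 + 20*0 = -25
i=1: S_1 = -25 + 20*1 = -5
i=2: S_2 = -25 + 20*2 = 15
i=3: S_3 = -25 + 20*3 = 35
i=4: S_4 = -25 + 20*4 = 55
The first 5 terms are: [-25, -5, 15, 35, 55]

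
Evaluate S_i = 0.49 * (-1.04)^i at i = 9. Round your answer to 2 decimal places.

S_9 = 0.49 * (-1.04)^9 ≈ 0.49 * -1.4233 ≈ -0.7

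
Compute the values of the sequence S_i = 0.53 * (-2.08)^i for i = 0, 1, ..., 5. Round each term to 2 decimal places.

This is a geometric sequence.
i=0: S_0 = 0.53 * (-2.08)^0 = 0.53
i=1: S_1 = 0.53 * (-2.08)^1 ≈ -1.1
i=2: S_2 = 0.53 * (-2.08)^2 ≈ 2.29
i=3: S_3 = 0.53 * (-2.08)^3 ≈ -4.77
i=4: S_4 = 0.53 * (-2.08)^4 ≈ 9.92
i=5: S_5 = 0.53 * (-2.08)^5 ≈ -20.63
The first 6 terms are: [0.53, -1.1, 2.29, -4.77, 9.92, -20.63]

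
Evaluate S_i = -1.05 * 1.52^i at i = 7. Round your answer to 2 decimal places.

S_7 = -1.05 * 1.52^7 ≈ -1.05 * 18.7458 ≈ -19.68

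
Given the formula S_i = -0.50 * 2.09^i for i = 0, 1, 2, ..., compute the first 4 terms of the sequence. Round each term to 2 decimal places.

This is a geometric sequence.
i=0: S_0 = -0.5 * 2.09^0 = -0.5
i=1: S_1 = -0.5 * 2.09^1 ≈ -1.05
i=2: S_2 = -0.5 * 2.09^2 ≈ -2.18
i=3: S_3 = -0.5 * 2.09^3 ≈ -4.56
The first 4 terms are: [-0.5, -1.05, -2.18, -4.56]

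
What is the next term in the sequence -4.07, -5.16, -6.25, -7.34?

Differences: -5.16 - -4.07 = -1.09
This is an arithmetic sequence with common difference d = -1.09.
Next term = -7.34 + -1.09 = -8.43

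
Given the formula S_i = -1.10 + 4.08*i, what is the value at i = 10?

S_10 = -1.1 + 4.08*10 = -1.1 + 40.8 = 39.7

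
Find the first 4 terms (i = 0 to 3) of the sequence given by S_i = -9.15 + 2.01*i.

This is an arithmetic sequence.
i=0: S_0 = -9.15 + 2.01*0 = -9.15
i=1: S_1 = -9.15 + 2.01*1 = -7.14
i=2: S_2 = -9.15 + 2.01*2 = -5.13
i=3: S_3 = -9.15 + 2.01*3 = -3.12
The first 4 terms are: [-9.15, -7.14, -5.13, -3.12]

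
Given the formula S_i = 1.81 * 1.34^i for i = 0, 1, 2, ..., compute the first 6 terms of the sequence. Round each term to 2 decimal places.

This is a geometric sequence.
i=0: S_0 = 1.81 * 1.34^0 = 1.81
i=1: S_1 = 1.81 * 1.34^1 ≈ 2.43
i=2: S_2 = 1.81 * 1.34^2 ≈ 3.25
i=3: S_3 = 1.81 * 1.34^3 ≈ 4.36
i=4: S_4 = 1.81 * 1.34^4 ≈ 5.84
i=5: S_5 = 1.81 * 1.34^5 ≈ 7.82
The first 6 terms are: [1.81, 2.43, 3.25, 4.36, 5.84, 7.82]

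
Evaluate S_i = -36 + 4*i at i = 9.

S_9 = -36 + 4*9 = -36 + 36 = 0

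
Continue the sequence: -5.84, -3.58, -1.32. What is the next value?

Differences: -3.58 - -5.84 = 2.26
This is an arithmetic sequence with common difference d = 2.26.
Next term = -1.32 + 2.26 = 0.94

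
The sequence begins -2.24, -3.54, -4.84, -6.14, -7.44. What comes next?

Differences: -3.54 - -2.24 = -1.3
This is an arithmetic sequence with common difference d = -1.3.
Next term = -7.44 + -1.3 = -8.74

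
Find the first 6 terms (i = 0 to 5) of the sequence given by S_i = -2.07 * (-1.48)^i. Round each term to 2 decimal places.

This is a geometric sequence.
i=0: S_0 = -2.07 * (-1.48)^0 = -2.07
i=1: S_1 = -2.07 * (-1.48)^1 ≈ 3.06
i=2: S_2 = -2.07 * (-1.48)^2 ≈ -4.53
i=3: S_3 = -2.07 * (-1.48)^3 ≈ 6.71
i=4: S_4 = -2.07 * (-1.48)^4 ≈ -9.93
i=5: S_5 = -2.07 * (-1.48)^5 ≈ 14.7
The first 6 terms are: [-2.07, 3.06, -4.53, 6.71, -9.93, 14.7]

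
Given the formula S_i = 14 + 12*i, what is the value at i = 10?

S_10 = 14 + 12*10 = 14 + 120 = 134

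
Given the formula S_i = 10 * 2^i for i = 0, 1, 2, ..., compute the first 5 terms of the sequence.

This is a geometric sequence.
i=0: S_0 = 10 * 2^0 = 10
i=1: S_1 = 10 * 2^1 = 20
i=2: S_2 = 10 * 2^2 = 40
i=3: S_3 = 10 * 2^3 = 80
i=4: S_4 = 10 * 2^4 = 160
The first 5 terms are: [10, 20, 40, 80, 160]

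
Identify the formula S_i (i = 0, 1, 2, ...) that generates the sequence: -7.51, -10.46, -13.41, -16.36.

Check differences: -10.46 - -7.51 = -2.95
-13.41 - -10.46 = -2.95
Common difference d = -2.95.
First term a = -7.51.
Formula: S_i = -7.51 - 2.95*i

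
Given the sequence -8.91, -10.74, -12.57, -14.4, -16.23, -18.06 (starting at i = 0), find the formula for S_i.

Check differences: -10.74 - -8.91 = -1.83
-12.57 - -10.74 = -1.83
Common difference d = -1.83.
First term a = -8.91.
Formula: S_i = -8.91 - 1.83*i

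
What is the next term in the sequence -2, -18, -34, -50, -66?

Differences: -18 - -2 = -16
This is an arithmetic sequence with common difference d = -16.
Next term = -66 + -16 = -82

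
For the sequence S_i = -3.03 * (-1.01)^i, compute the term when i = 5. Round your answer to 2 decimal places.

S_5 = -3.03 * (-1.01)^5 ≈ -3.03 * -1.051 ≈ 3.18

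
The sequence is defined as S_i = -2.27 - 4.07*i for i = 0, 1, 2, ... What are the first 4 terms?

This is an arithmetic sequence.
i=0: S_0 = -2.27 + -4.07*0 = -2.27
i=1: S_1 = -2.27 + -4.07*1 = -6.34
i=2: S_2 = -2.27 + -4.07*2 = -10.41
i=3: S_3 = -2.27 + -4.07*3 = -14.48
The first 4 terms are: [-2.27, -6.34, -10.41, -14.48]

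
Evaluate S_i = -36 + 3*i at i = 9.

S_9 = -36 + 3*9 = -36 + 27 = -9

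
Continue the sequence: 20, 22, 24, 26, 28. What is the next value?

Differences: 22 - 20 = 2
This is an arithmetic sequence with common difference d = 2.
Next term = 28 + 2 = 30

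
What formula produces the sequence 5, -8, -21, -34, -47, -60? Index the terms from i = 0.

Check differences: -8 - 5 = -13
-21 - -8 = -13
Common difference d = -13.
First term a = 5.
Formula: S_i = 5 - 13*i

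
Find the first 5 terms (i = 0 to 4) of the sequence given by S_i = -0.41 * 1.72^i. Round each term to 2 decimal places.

This is a geometric sequence.
i=0: S_0 = -0.41 * 1.72^0 = -0.41
i=1: S_1 = -0.41 * 1.72^1 ≈ -0.71
i=2: S_2 = -0.41 * 1.72^2 ≈ -1.21
i=3: S_3 = -0.41 * 1.72^3 ≈ -2.09
i=4: S_4 = -0.41 * 1.72^4 ≈ -3.59
The first 5 terms are: [-0.41, -0.71, -1.21, -2.09, -3.59]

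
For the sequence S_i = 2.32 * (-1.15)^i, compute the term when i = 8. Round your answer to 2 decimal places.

S_8 = 2.32 * (-1.15)^8 ≈ 2.32 * 3.059 ≈ 7.1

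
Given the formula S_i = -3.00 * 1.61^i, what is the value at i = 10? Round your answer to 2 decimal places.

S_10 = -3.0 * 1.61^10 ≈ -3.0 * 117.0196 ≈ -351.06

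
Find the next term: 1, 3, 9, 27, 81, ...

Ratios: 3 / 1 = 3.0
This is a geometric sequence with common ratio r = 3.
Next term = 81 * 3 = 243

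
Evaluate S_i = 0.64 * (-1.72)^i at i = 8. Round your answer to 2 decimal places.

S_8 = 0.64 * (-1.72)^8 ≈ 0.64 * 76.5998 ≈ 49.02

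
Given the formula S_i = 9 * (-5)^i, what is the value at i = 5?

S_5 = 9 * (-5)^5 = 9 * -3125 = -28125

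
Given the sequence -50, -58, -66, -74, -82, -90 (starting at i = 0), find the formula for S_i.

Check differences: -58 - -50 = -8
-66 - -58 = -8
Common difference d = -8.
First term a = -50.
Formula: S_i = -50 - 8*i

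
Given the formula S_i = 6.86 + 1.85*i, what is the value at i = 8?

S_8 = 6.86 + 1.85*8 = 6.86 + 14.8 = 21.66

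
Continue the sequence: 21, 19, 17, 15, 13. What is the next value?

Differences: 19 - 21 = -2
This is an arithmetic sequence with common difference d = -2.
Next term = 13 + -2 = 11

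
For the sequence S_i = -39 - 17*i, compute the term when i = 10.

S_10 = -39 + -17*10 = -39 + -170 = -209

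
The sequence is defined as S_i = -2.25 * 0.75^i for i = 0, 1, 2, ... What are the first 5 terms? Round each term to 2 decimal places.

This is a geometric sequence.
i=0: S_0 = -2.25 * 0.75^0 = -2.25
i=1: S_1 = -2.25 * 0.75^1 ≈ -1.69
i=2: S_2 = -2.25 * 0.75^2 ≈ -1.27
i=3: S_3 = -2.25 * 0.75^3 ≈ -0.95
i=4: S_4 = -2.25 * 0.75^4 ≈ -0.71
The first 5 terms are: [-2.25, -1.69, -1.27, -0.95, -0.71]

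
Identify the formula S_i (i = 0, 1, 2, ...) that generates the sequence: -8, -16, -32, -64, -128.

Check ratios: -16 / -8 = 2.0
Common ratio r = 2.
First term a = -8.
Formula: S_i = -8 * 2^i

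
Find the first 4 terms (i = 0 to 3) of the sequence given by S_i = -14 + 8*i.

This is an arithmetic sequence.
i=0: S_0 = -14 + 8*0 = -14
i=1: S_1 = -14 + 8*1 = -6
i=2: S_2 = -14 + 8*2 = 2
i=3: S_3 = -14 + 8*3 = 10
The first 4 terms are: [-14, -6, 2, 10]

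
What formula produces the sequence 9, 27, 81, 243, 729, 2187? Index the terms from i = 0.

Check ratios: 27 / 9 = 3.0
Common ratio r = 3.
First term a = 9.
Formula: S_i = 9 * 3^i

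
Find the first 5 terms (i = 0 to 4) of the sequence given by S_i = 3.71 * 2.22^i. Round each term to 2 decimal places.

This is a geometric sequence.
i=0: S_0 = 3.71 * 2.22^0 = 3.71
i=1: S_1 = 3.71 * 2.22^1 ≈ 8.24
i=2: S_2 = 3.71 * 2.22^2 ≈ 18.28
i=3: S_3 = 3.71 * 2.22^3 ≈ 40.59
i=4: S_4 = 3.71 * 2.22^4 ≈ 90.11
The first 5 terms are: [3.71, 8.24, 18.28, 40.59, 90.11]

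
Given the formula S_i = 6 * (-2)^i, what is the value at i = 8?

S_8 = 6 * (-2)^8 = 6 * 256 = 1536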